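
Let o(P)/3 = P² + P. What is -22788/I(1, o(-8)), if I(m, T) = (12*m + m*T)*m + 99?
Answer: -2532/31 ≈ -81.677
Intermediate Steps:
o(P) = 3*P + 3*P² (o(P) = 3*(P² + P) = 3*(P + P²) = 3*P + 3*P²)
I(m, T) = 99 + m*(12*m + T*m) (I(m, T) = (12*m + T*m)*m + 99 = m*(12*m + T*m) + 99 = 99 + m*(12*m + T*m))
-22788/I(1, o(-8)) = -22788/(99 + 12*1² + (3*(-8)*(1 - 8))*1²) = -22788/(99 + 12*1 + (3*(-8)*(-7))*1) = -22788/(99 + 12 + 168*1) = -22788/(99 + 12 + 168) = -22788/279 = -22788*1/279 = -2532/31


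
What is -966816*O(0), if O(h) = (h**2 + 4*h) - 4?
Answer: 3867264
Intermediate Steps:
O(h) = -4 + h**2 + 4*h
-966816*O(0) = -966816*(-4 + 0**2 + 4*0) = -966816*(-4 + 0 + 0) = -966816*(-4) = 3867264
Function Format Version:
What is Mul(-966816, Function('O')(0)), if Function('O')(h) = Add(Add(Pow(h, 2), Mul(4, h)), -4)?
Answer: 3867264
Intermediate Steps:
Function('O')(h) = Add(-4, Pow(h, 2), Mul(4, h))
Mul(-966816, Function('O')(0)) = Mul(-966816, Add(-4, Pow(0, 2), Mul(4, 0))) = Mul(-966816, Add(-4, 0, 0)) = Mul(-966816, -4) = 3867264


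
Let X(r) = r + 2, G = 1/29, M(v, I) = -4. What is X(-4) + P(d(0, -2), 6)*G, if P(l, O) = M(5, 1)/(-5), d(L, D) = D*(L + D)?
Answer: -286/145 ≈ -1.9724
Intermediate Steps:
G = 1/29 ≈ 0.034483
d(L, D) = D*(D + L)
P(l, O) = ⅘ (P(l, O) = -4/(-5) = -4*(-⅕) = ⅘)
X(r) = 2 + r
X(-4) + P(d(0, -2), 6)*G = (2 - 4) + (⅘)*(1/29) = -2 + 4/145 = -286/145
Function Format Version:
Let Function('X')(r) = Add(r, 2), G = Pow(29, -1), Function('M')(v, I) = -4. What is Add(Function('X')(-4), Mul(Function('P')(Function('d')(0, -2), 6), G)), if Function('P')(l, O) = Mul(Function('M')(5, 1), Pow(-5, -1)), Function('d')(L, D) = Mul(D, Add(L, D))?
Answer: Rational(-286, 145) ≈ -1.9724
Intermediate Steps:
G = Rational(1, 29) ≈ 0.034483
Function('d')(L, D) = Mul(D, Add(D, L))
Function('P')(l, O) = Rational(4, 5) (Function('P')(l, O) = Mul(-4, Pow(-5, -1)) = Mul(-4, Rational(-1, 5)) = Rational(4, 5))
Function('X')(r) = Add(2, r)
Add(Function('X')(-4), Mul(Function('P')(Function('d')(0, -2), 6), G)) = Add(Add(2, -4), Mul(Rational(4, 5), Rational(1, 29))) = Add(-2, Rational(4, 145)) = Rational(-286, 145)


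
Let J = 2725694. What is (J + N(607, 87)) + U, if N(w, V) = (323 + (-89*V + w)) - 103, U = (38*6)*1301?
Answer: 3015406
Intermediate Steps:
U = 296628 (U = 228*1301 = 296628)
N(w, V) = 220 + w - 89*V (N(w, V) = (323 + (w - 89*V)) - 103 = (323 + w - 89*V) - 103 = 220 + w - 89*V)
(J + N(607, 87)) + U = (2725694 + (220 + 607 - 89*87)) + 296628 = (2725694 + (220 + 607 - 7743)) + 296628 = (2725694 - 6916) + 296628 = 2718778 + 296628 = 3015406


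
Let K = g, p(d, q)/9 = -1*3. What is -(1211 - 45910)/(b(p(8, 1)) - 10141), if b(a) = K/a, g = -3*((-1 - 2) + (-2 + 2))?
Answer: -134097/30424 ≈ -4.4076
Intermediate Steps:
p(d, q) = -27 (p(d, q) = 9*(-1*3) = 9*(-3) = -27)
g = 9 (g = -3*(-3 + 0) = -3*(-3) = 9)
K = 9
b(a) = 9/a
-(1211 - 45910)/(b(p(8, 1)) - 10141) = -(1211 - 45910)/(9/(-27) - 10141) = -(-44699)/(9*(-1/27) - 10141) = -(-44699)/(-1/3 - 10141) = -(-44699)/(-30424/3) = -(-44699)*(-3)/30424 = -1*134097/30424 = -134097/30424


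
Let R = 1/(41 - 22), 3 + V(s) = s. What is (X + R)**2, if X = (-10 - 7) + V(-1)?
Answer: 158404/361 ≈ 438.79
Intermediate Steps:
V(s) = -3 + s
R = 1/19 ≈ 0.052632
X = -21 (X = (-10 - 7) + (-3 - 1) = -17 - 4 = -21)
(X + R)**2 = (-21 + 1/19)**2 = (-398/19)**2 = 158404/361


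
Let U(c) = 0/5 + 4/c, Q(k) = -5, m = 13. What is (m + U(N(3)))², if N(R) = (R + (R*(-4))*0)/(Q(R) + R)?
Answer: 961/9 ≈ 106.78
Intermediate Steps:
N(R) = R/(-5 + R) (N(R) = (R + (R*(-4))*0)/(-5 + R) = (R - 4*R*0)/(-5 + R) = (R + 0)/(-5 + R) = R/(-5 + R))
U(c) = 4/c (U(c) = 0*(⅕) + 4/c = 0 + 4/c = 4/c)
(m + U(N(3)))² = (13 + 4/((3/(-5 + 3))))² = (13 + 4/((3/(-2))))² = (13 + 4/((3*(-½))))² = (13 + 4/(-3/2))² = (13 + 4*(-⅔))² = (13 - 8/3)² = (31/3)² = 961/9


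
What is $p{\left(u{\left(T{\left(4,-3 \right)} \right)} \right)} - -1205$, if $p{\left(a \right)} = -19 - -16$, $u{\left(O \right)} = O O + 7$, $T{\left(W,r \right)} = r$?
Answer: $1202$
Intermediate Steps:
$u{\left(O \right)} = 7 + O^{2}$ ($u{\left(O \right)} = O^{2} + 7 = 7 + O^{2}$)
$p{\left(a \right)} = -3$ ($p{\left(a \right)} = -19 + 16 = -3$)
$p{\left(u{\left(T{\left(4,-3 \right)} \right)} \right)} - -1205 = -3 - -1205 = -3 + 1205 = 1202$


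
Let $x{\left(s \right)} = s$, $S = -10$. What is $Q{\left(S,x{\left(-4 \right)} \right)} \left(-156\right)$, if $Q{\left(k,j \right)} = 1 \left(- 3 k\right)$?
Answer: $-4680$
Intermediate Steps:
$Q{\left(k,j \right)} = - 3 k$
$Q{\left(S,x{\left(-4 \right)} \right)} \left(-156\right) = \left(-3\right) \left(-10\right) \left(-156\right) = 30 \left(-156\right) = -4680$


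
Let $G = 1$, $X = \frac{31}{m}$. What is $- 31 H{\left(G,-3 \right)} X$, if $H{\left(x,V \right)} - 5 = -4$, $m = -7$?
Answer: $\frac{961}{7} \approx 137.29$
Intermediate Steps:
$X = - \frac{31}{7}$ ($X = \frac{31}{-7} = 31 \left(- \frac{1}{7}\right) = - \frac{31}{7} \approx -4.4286$)
$H{\left(x,V \right)} = 1$ ($H{\left(x,V \right)} = 5 - 4 = 1$)
$- 31 H{\left(G,-3 \right)} X = \left(-31\right) 1 \left(- \frac{31}{7}\right) = \left(-31\right) \left(- \frac{31}{7}\right) = \frac{961}{7}$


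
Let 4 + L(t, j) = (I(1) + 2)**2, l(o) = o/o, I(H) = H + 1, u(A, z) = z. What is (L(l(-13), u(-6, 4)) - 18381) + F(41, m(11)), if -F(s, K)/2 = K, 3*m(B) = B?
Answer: -55129/3 ≈ -18376.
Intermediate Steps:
m(B) = B/3
I(H) = 1 + H
F(s, K) = -2*K
l(o) = 1
L(t, j) = 12 (L(t, j) = -4 + ((1 + 1) + 2)**2 = -4 + (2 + 2)**2 = -4 + 4**2 = -4 + 16 = 12)
(L(l(-13), u(-6, 4)) - 18381) + F(41, m(11)) = (12 - 18381) - 2*11/3 = -18369 - 2*11/3 = -18369 - 22/3 = -55129/3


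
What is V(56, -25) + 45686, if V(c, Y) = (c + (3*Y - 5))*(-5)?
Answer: 45806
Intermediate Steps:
V(c, Y) = 25 - 15*Y - 5*c (V(c, Y) = (c + (-5 + 3*Y))*(-5) = (-5 + c + 3*Y)*(-5) = 25 - 15*Y - 5*c)
V(56, -25) + 45686 = (25 - 15*(-25) - 5*56) + 45686 = (25 + 375 - 280) + 45686 = 120 + 45686 = 45806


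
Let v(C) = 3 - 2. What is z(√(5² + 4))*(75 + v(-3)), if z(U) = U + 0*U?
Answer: 76*√29 ≈ 409.27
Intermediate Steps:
z(U) = U (z(U) = U + 0 = U)
v(C) = 1
z(√(5² + 4))*(75 + v(-3)) = √(5² + 4)*(75 + 1) = √(25 + 4)*76 = √29*76 = 76*√29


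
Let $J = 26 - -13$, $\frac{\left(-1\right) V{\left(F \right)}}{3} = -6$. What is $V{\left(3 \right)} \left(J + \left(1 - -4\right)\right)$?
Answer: $792$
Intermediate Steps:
$V{\left(F \right)} = 18$ ($V{\left(F \right)} = \left(-3\right) \left(-6\right) = 18$)
$J = 39$ ($J = 26 + 13 = 39$)
$V{\left(3 \right)} \left(J + \left(1 - -4\right)\right) = 18 \left(39 + \left(1 - -4\right)\right) = 18 \left(39 + \left(1 + 4\right)\right) = 18 \left(39 + 5\right) = 18 \cdot 44 = 792$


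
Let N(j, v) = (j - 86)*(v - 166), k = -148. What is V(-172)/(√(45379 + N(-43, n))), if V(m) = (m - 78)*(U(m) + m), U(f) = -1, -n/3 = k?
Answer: 43250*√9517/9517 ≈ 443.34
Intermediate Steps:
n = 444 (n = -3*(-148) = 444)
N(j, v) = (-166 + v)*(-86 + j) (N(j, v) = (-86 + j)*(-166 + v) = (-166 + v)*(-86 + j))
V(m) = (-1 + m)*(-78 + m) (V(m) = (m - 78)*(-1 + m) = (-78 + m)*(-1 + m) = (-1 + m)*(-78 + m))
V(-172)/(√(45379 + N(-43, n))) = (78 + (-172)² - 79*(-172))/(√(45379 + (14276 - 166*(-43) - 86*444 - 43*444))) = (78 + 29584 + 13588)/(√(45379 + (14276 + 7138 - 38184 - 19092))) = 43250/(√(45379 - 35862)) = 43250/(√9517) = 43250*(√9517/9517) = 43250*√9517/9517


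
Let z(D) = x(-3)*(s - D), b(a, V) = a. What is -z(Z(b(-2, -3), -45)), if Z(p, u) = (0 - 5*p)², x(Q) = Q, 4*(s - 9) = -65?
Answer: -1287/4 ≈ -321.75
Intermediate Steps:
s = -29/4 (s = 9 + (¼)*(-65) = 9 - 65/4 = -29/4 ≈ -7.2500)
Z(p, u) = 25*p² (Z(p, u) = (-5*p)² = 25*p²)
z(D) = 87/4 + 3*D (z(D) = -3*(-29/4 - D) = 87/4 + 3*D)
-z(Z(b(-2, -3), -45)) = -(87/4 + 3*(25*(-2)²)) = -(87/4 + 3*(25*4)) = -(87/4 + 3*100) = -(87/4 + 300) = -1*1287/4 = -1287/4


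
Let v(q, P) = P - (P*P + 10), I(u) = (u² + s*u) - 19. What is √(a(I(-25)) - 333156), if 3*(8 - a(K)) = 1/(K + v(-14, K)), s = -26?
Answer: I*√7438058442318546690/4725102 ≈ 577.19*I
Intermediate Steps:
I(u) = -19 + u² - 26*u (I(u) = (u² - 26*u) - 19 = -19 + u² - 26*u)
v(q, P) = -10 + P - P² (v(q, P) = P - (P² + 10) = P - (10 + P²) = P + (-10 - P²) = -10 + P - P²)
a(K) = 8 - 1/(3*(-10 - K² + 2*K)) (a(K) = 8 - 1/(3*(K + (-10 + K - K²))) = 8 - 1/(3*(-10 - K² + 2*K)))
√(a(I(-25)) - 333156) = √((241 - 48*(-19 + (-25)² - 26*(-25)) + 24*(-19 + (-25)² - 26*(-25))²)/(3*(10 + (-19 + (-25)² - 26*(-25))² - 2*(-19 + (-25)² - 26*(-25)))) - 333156) = √((241 - 48*(-19 + 625 + 650) + 24*(-19 + 625 + 650)²)/(3*(10 + (-19 + 625 + 650)² - 2*(-19 + 625 + 650))) - 333156) = √((241 - 48*1256 + 24*1256²)/(3*(10 + 1256² - 2*1256)) - 333156) = √((241 - 60288 + 24*1577536)/(3*(10 + 1577536 - 2512)) - 333156) = √((⅓)*(241 - 60288 + 37860864)/1575034 - 333156) = √((⅓)*(1/1575034)*37800817 - 333156) = √(37800817/4725102 - 333156) = √(-1574158281095/4725102) = I*√7438058442318546690/4725102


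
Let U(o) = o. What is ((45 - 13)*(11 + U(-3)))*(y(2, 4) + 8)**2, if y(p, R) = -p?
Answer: 9216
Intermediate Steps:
((45 - 13)*(11 + U(-3)))*(y(2, 4) + 8)**2 = ((45 - 13)*(11 - 3))*(-1*2 + 8)**2 = (32*8)*(-2 + 8)**2 = 256*6**2 = 256*36 = 9216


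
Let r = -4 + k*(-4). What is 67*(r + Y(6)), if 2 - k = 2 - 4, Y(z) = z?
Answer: -938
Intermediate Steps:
k = 4 (k = 2 - (2 - 4) = 2 - 1*(-2) = 2 + 2 = 4)
r = -20 (r = -4 + 4*(-4) = -4 - 16 = -20)
67*(r + Y(6)) = 67*(-20 + 6) = 67*(-14) = -938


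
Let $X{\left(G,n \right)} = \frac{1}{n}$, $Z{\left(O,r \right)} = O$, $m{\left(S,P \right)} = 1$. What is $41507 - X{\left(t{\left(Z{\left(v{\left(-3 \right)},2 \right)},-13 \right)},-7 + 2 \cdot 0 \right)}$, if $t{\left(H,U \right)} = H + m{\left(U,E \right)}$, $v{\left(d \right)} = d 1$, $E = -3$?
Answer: $\frac{290550}{7} \approx 41507.0$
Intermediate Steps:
$v{\left(d \right)} = d$
$t{\left(H,U \right)} = 1 + H$ ($t{\left(H,U \right)} = H + 1 = 1 + H$)
$41507 - X{\left(t{\left(Z{\left(v{\left(-3 \right)},2 \right)},-13 \right)},-7 + 2 \cdot 0 \right)} = 41507 - \frac{1}{-7 + 2 \cdot 0} = 41507 - \frac{1}{-7 + 0} = 41507 - \frac{1}{-7} = 41507 - - \frac{1}{7} = 41507 + \frac{1}{7} = \frac{290550}{7}$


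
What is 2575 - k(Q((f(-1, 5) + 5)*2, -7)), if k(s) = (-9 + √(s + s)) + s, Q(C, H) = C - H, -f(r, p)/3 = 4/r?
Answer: 2543 - √82 ≈ 2533.9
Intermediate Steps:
f(r, p) = -12/r
k(s) = -9 + s + √2*√s (k(s) = (-9 + √(2*s)) + s = (-9 + √2*√s) + s = -9 + s + √2*√s)
2575 - k(Q((f(-1, 5) + 5)*2, -7)) = 2575 - (-9 + ((-12/(-1) + 5)*2 - 1*(-7)) + √2*√((-12/(-1) + 5)*2 - 1*(-7))) = 2575 - (-9 + ((-12*(-1) + 5)*2 + 7) + √2*√((-12*(-1) + 5)*2 + 7)) = 2575 - (-9 + ((12 + 5)*2 + 7) + √2*√((12 + 5)*2 + 7)) = 2575 - (-9 + (17*2 + 7) + √2*√(17*2 + 7)) = 2575 - (-9 + (34 + 7) + √2*√(34 + 7)) = 2575 - (-9 + 41 + √2*√41) = 2575 - (-9 + 41 + √82) = 2575 - (32 + √82) = 2575 + (-32 - √82) = 2543 - √82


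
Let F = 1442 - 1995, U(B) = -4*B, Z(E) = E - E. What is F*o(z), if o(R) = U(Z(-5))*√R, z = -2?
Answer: 0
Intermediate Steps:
Z(E) = 0
o(R) = 0 (o(R) = (-4*0)*√R = 0*√R = 0)
F = -553
F*o(z) = -553*0 = 0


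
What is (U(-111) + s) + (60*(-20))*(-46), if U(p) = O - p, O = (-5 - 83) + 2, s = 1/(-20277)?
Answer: 1119797324/20277 ≈ 55225.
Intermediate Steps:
s = -1/20277 ≈ -4.9317e-5
O = -86 (O = -88 + 2 = -86)
U(p) = -86 - p
(U(-111) + s) + (60*(-20))*(-46) = ((-86 - 1*(-111)) - 1/20277) + (60*(-20))*(-46) = ((-86 + 111) - 1/20277) - 1200*(-46) = (25 - 1/20277) + 55200 = 506924/20277 + 55200 = 1119797324/20277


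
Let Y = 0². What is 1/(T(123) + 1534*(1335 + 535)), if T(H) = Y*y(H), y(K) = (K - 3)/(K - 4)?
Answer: 1/2868580 ≈ 3.4860e-7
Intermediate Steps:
y(K) = (-3 + K)/(-4 + K)
Y = 0
T(H) = 0 (T(H) = 0*((-3 + H)/(-4 + H)) = 0)
1/(T(123) + 1534*(1335 + 535)) = 1/(0 + 1534*(1335 + 535)) = 1/(0 + 1534*1870) = 1/(0 + 2868580) = 1/2868580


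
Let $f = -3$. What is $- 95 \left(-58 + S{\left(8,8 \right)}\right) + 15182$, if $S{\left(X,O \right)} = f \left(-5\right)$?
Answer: $19267$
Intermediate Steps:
$S{\left(X,O \right)} = 15$ ($S{\left(X,O \right)} = \left(-3\right) \left(-5\right) = 15$)
$- 95 \left(-58 + S{\left(8,8 \right)}\right) + 15182 = - 95 \left(-58 + 15\right) + 15182 = \left(-95\right) \left(-43\right) + 15182 = 4085 + 15182 = 19267$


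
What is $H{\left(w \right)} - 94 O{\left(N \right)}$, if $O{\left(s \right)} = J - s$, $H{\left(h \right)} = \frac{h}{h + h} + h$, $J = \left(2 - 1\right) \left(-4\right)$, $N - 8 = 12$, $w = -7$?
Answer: $\frac{4499}{2} \approx 2249.5$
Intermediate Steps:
$N = 20$ ($N = 8 + 12 = 20$)
$J = -4$ ($J = 1 \left(-4\right) = -4$)
$H{\left(h \right)} = \frac{1}{2} + h$ ($H{\left(h \right)} = \frac{h}{2 h} + h = h \frac{1}{2 h} + h = \frac{1}{2} + h$)
$O{\left(s \right)} = -4 - s$
$H{\left(w \right)} - 94 O{\left(N \right)} = \left(\frac{1}{2} - 7\right) - 94 \left(-4 - 20\right) = - \frac{13}{2} - 94 \left(-4 - 20\right) = - \frac{13}{2} - -2256 = - \frac{13}{2} + 2256 = \frac{4499}{2}$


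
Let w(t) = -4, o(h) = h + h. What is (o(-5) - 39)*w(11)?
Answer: 196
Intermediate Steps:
o(h) = 2*h
(o(-5) - 39)*w(11) = (2*(-5) - 39)*(-4) = (-10 - 39)*(-4) = -49*(-4) = 196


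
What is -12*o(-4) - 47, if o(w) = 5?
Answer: -107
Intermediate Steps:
-12*o(-4) - 47 = -12*5 - 47 = -60 - 47 = -107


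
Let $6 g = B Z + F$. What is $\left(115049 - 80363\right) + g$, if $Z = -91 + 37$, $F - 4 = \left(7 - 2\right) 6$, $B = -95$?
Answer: $\frac{106640}{3} \approx 35547.0$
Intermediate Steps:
$F = 34$ ($F = 4 + \left(7 - 2\right) 6 = 4 + 5 \cdot 6 = 4 + 30 = 34$)
$Z = -54$
$g = \frac{2582}{3}$ ($g = \frac{\left(-95\right) \left(-54\right) + 34}{6} = \frac{5130 + 34}{6} = \frac{1}{6} \cdot 5164 = \frac{2582}{3} \approx 860.67$)
$\left(115049 - 80363\right) + g = \left(115049 - 80363\right) + \frac{2582}{3} = 34686 + \frac{2582}{3} = \frac{106640}{3}$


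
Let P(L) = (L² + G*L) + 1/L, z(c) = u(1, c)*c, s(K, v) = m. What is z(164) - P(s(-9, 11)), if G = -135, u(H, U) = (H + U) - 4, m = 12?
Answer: 334559/12 ≈ 27880.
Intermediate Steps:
u(H, U) = -4 + H + U
s(K, v) = 12
z(c) = c*(-3 + c) (z(c) = (-4 + 1 + c)*c = (-3 + c)*c = c*(-3 + c))
P(L) = 1/L + L² - 135*L (P(L) = (L² - 135*L) + 1/L = 1/L + L² - 135*L)
z(164) - P(s(-9, 11)) = 164*(-3 + 164) - (1 + 12²*(-135 + 12))/12 = 164*161 - (1 + 144*(-123))/12 = 26404 - (1 - 17712)/12 = 26404 - (-17711)/12 = 26404 - 1*(-17711/12) = 26404 + 17711/12 = 334559/12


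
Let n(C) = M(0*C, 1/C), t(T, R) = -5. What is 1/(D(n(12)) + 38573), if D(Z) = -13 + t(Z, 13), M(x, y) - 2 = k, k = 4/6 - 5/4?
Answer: 1/38555 ≈ 2.5937e-5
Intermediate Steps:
k = -7/12 (k = 4*(1/6) - 5*1/4 = 2/3 - 5/4 = -7/12 ≈ -0.58333)
M(x, y) = 17/12 (M(x, y) = 2 - 7/12 = 17/12)
n(C) = 17/12
D(Z) = -18 (D(Z) = -13 - 5 = -18)
1/(D(n(12)) + 38573) = 1/(-18 + 38573) = 1/38555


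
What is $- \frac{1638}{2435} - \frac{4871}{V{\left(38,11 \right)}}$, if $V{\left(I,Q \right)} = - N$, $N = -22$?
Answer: $- \frac{11896921}{53570} \approx -222.08$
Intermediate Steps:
$V{\left(I,Q \right)} = 22$ ($V{\left(I,Q \right)} = \left(-1\right) \left(-22\right) = 22$)
$- \frac{1638}{2435} - \frac{4871}{V{\left(38,11 \right)}} = - \frac{1638}{2435} - \frac{4871}{22} = - \frac{11896921}{53570}$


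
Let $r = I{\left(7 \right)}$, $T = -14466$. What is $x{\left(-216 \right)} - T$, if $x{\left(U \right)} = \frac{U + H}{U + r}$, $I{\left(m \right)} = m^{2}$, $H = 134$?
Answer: $\frac{2415904}{167} \approx 14466.0$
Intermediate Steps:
$r = 49$ ($r = 7^{2} = 49$)
$x{\left(U \right)} = \frac{134 + U}{49 + U}$ ($x{\left(U \right)} = \frac{U + 134}{U + 49} = \frac{134 + U}{49 + U}$)
$x{\left(-216 \right)} - T = \frac{134 - 216}{49 - 216} - -14466 = \frac{1}{-167} \left(-82\right) + 14466 = \left(- \frac{1}{167}\right) \left(-82\right) + 14466 = \frac{82}{167} + 14466 = \frac{2415904}{167}$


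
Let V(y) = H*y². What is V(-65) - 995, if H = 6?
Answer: 24355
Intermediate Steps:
V(y) = 6*y²
V(-65) - 995 = 6*(-65)² - 995 = 6*4225 - 995 = 25350 - 995 = 24355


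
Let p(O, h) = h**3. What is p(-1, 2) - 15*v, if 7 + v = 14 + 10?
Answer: -247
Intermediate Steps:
v = 17 (v = -7 + (14 + 10) = -7 + 24 = 17)
p(-1, 2) - 15*v = 2**3 - 15*17 = 8 - 255 = -247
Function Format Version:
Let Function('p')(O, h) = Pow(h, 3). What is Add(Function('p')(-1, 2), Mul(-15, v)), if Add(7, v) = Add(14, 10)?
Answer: -247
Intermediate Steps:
v = 17 (v = Add(-7, Add(14, 10)) = Add(-7, 24) = 17)
Add(Function('p')(-1, 2), Mul(-15, v)) = Add(Pow(2, 3), Mul(-15, 17)) = Add(8, -255) = -247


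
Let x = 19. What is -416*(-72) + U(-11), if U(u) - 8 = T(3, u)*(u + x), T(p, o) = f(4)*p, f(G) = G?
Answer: 30056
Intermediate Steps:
T(p, o) = 4*p
U(u) = 236 + 12*u (U(u) = 8 + (4*3)*(u + 19) = 8 + 12*(19 + u) = 8 + (228 + 12*u) = 236 + 12*u)
-416*(-72) + U(-11) = -416*(-72) + (236 + 12*(-11)) = 29952 + (236 - 132) = 29952 + 104 = 30056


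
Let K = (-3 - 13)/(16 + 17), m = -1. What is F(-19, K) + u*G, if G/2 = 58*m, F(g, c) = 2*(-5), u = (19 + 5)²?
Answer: -66826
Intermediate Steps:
u = 576 (u = 24² = 576)
K = -16/33 ≈ -0.48485
F(g, c) = -10
G = -116 (G = 2*(58*(-1)) = 2*(-58) = -116)
F(-19, K) + u*G = -10 + 576*(-116) = -10 - 66816 = -66826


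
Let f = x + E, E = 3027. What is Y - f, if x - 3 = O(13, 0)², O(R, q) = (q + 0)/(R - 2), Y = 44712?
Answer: 41682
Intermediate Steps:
O(R, q) = q/(-2 + R)
x = 3 (x = 3 + (0/(-2 + 13))² = 3 + (0/11)² = 3 + (0*(1/11))² = 3 + 0² = 3 + 0 = 3)
f = 3030 (f = 3 + 3027 = 3030)
Y - f = 44712 - 1*3030 = 44712 - 3030 = 41682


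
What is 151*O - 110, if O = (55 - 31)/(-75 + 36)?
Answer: -2638/13 ≈ -202.92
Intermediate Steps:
O = -8/13 (O = 24/(-39) = 24*(-1/39) = -8/13 ≈ -0.61539)
151*O - 110 = 151*(-8/13) - 110 = -1208/13 - 110 = -2638/13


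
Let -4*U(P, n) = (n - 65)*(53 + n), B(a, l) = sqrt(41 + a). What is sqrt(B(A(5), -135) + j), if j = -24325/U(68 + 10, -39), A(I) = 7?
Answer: sqrt(-45175 + 2704*sqrt(3))/26 ≈ 7.7394*I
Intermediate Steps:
U(P, n) = -(-65 + n)*(53 + n)/4 (U(P, n) = -(n - 65)*(53 + n)/4 = -(-65 + n)*(53 + n)/4)
j = -3475/52 (j = -24325/(3445/4 + 3*(-39) - 1/4*(-39)**2) = -24325/(3445/4 - 117 - 1/4*1521) = -24325/(3445/4 - 117 - 1521/4) = -24325/364 = -24325*1/364 = -3475/52 ≈ -66.827)
sqrt(B(A(5), -135) + j) = sqrt(sqrt(41 + 7) - 3475/52) = sqrt(sqrt(48) - 3475/52) = sqrt(4*sqrt(3) - 3475/52) = sqrt(-3475/52 + 4*sqrt(3))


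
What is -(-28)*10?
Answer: 280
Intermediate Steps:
-(-28)*10 = -7*(-4)*10 = 28*10 = 280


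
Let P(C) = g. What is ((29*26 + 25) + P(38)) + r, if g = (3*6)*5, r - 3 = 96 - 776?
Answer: 192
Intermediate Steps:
r = -677 (r = 3 + (96 - 776) = 3 - 680 = -677)
g = 90 (g = 18*5 = 90)
P(C) = 90
((29*26 + 25) + P(38)) + r = ((29*26 + 25) + 90) - 677 = ((754 + 25) + 90) - 677 = (779 + 90) - 677 = 869 - 677 = 192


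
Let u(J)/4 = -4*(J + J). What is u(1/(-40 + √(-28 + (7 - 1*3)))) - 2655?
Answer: -538805/203 + 8*I*√6/203 ≈ -2654.2 + 0.096532*I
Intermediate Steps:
u(J) = -32*J (u(J) = 4*(-4*(J + J)) = 4*(-8*J) = -32*J)
u(1/(-40 + √(-28 + (7 - 1*3)))) - 2655 = -32/(-40 + √(-28 + (7 - 1*3))) - 2655 = -32/(-40 + √(-28 + (7 - 3))) - 2655 = -32/(-40 + √(-28 + 4)) - 2655 = -32/(-40 + √(-24)) - 2655 = -32/(-40 + 2*I*√6) - 2655 = -2655 - 32/(-40 + 2*I*√6)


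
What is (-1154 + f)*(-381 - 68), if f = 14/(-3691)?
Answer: 1912483172/3691 ≈ 5.1815e+5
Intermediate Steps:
f = -14/3691 (f = 14*(-1/3691) = -14/3691 ≈ -0.0037930)
(-1154 + f)*(-381 - 68) = (-1154 - 14/3691)*(-381 - 68) = -4259428/3691*(-449) = 1912483172/3691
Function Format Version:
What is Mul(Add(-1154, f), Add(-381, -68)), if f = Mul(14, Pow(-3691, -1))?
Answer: Rational(1912483172, 3691) ≈ 5.1815e+5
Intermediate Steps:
f = Rational(-14, 3691) (f = Mul(14, Rational(-1, 3691)) = Rational(-14, 3691) ≈ -0.0037930)
Mul(Add(-1154, f), Add(-381, -68)) = Mul(Add(-1154, Rational(-14, 3691)), Add(-381, -68)) = Mul(Rational(-4259428, 3691), -449) = Rational(1912483172, 3691)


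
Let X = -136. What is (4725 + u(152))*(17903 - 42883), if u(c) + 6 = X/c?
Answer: -2239307120/19 ≈ -1.1786e+8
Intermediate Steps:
u(c) = -6 - 136/c
(4725 + u(152))*(17903 - 42883) = (4725 + (-6 - 136/152))*(17903 - 42883) = (4725 + (-6 - 136*1/152))*(-24980) = (4725 + (-6 - 17/19))*(-24980) = (4725 - 131/19)*(-24980) = (89644/19)*(-24980) = -2239307120/19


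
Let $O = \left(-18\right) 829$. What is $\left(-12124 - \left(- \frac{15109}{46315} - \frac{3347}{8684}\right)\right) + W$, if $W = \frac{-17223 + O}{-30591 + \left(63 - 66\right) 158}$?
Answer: $- \frac{10097292729057929}{832955081660} \approx -12122.0$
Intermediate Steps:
$O = -14922$
$W = \frac{2143}{2071}$ ($W = \frac{-17223 - 14922}{-30591 + \left(63 - 66\right) 158} = - \frac{32145}{-30591 - 474} = - \frac{32145}{-31065} = \left(-32145\right) \left(- \frac{1}{31065}\right) = \frac{2143}{2071} \approx 1.0348$)
$\left(-12124 - \left(- \frac{15109}{46315} - \frac{3347}{8684}\right)\right) + W = \left(-12124 - \left(- \frac{15109}{46315} - \frac{3347}{8684}\right)\right) + \frac{2143}{2071} = \left(-12124 - - \frac{286222861}{402199460}\right) + \frac{2143}{2071} = \left(-12124 + \left(\frac{15109}{46315} + \frac{3347}{8684}\right)\right) + \frac{2143}{2071} = \left(-12124 + \frac{286222861}{402199460}\right) + \frac{2143}{2071} = - \frac{4875980030179}{402199460} + \frac{2143}{2071} = - \frac{10097292729057929}{832955081660}$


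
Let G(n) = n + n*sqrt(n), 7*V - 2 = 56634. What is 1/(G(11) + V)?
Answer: 396991/3216299150 - 539*sqrt(11)/3216299150 ≈ 0.00012288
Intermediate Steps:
V = 56636/7 (V = 2/7 + (1/7)*56634 = 2/7 + 56634/7 = 56636/7 ≈ 8090.9)
G(n) = n + n**(3/2)
1/(G(11) + V) = 1/((11 + 11**(3/2)) + 56636/7) = 1/((11 + 11*sqrt(11)) + 56636/7) = 1/(56713/7 + 11*sqrt(11))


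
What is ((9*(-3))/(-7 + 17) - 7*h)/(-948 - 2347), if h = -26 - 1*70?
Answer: -6693/32950 ≈ -0.20313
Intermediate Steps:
h = -96 (h = -26 - 70 = -96)
((9*(-3))/(-7 + 17) - 7*h)/(-948 - 2347) = ((9*(-3))/(-7 + 17) - 7*(-96))/(-948 - 2347) = (-27/10 + 672)/(-3295) = (-27*⅒ + 672)*(-1/3295) = (-27/10 + 672)*(-1/3295) = (6693/10)*(-1/3295) = -6693/32950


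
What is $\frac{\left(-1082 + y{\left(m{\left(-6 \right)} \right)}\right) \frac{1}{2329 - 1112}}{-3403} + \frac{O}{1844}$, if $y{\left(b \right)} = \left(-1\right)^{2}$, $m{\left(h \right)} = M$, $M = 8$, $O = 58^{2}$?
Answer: $\frac{3483458632}{1909208911} \approx 1.8246$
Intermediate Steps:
$O = 3364$
$m{\left(h \right)} = 8$
$y{\left(b \right)} = 1$
$\frac{\left(-1082 + y{\left(m{\left(-6 \right)} \right)}\right) \frac{1}{2329 - 1112}}{-3403} + \frac{O}{1844} = \frac{\left(-1082 + 1\right) \frac{1}{2329 - 1112}}{-3403} + \frac{3364}{1844} = - \frac{1081}{1217} \left(- \frac{1}{3403}\right) + 3364 \cdot \frac{1}{1844} = \left(-1081\right) \frac{1}{1217} \left(- \frac{1}{3403}\right) + \frac{841}{461} = \left(- \frac{1081}{1217}\right) \left(- \frac{1}{3403}\right) + \frac{841}{461} = \frac{1081}{4141451} + \frac{841}{461} = \frac{3483458632}{1909208911}$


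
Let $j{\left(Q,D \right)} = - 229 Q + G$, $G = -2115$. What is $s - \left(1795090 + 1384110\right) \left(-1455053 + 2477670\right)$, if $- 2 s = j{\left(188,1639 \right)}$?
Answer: $- \frac{6502207887633}{2} \approx -3.2511 \cdot 10^{12}$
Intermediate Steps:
$j{\left(Q,D \right)} = -2115 - 229 Q$ ($j{\left(Q,D \right)} = - 229 Q - 2115 = -2115 - 229 Q$)
$s = \frac{45167}{2}$ ($s = - \frac{-2115 - 43052}{2} = \left(- \frac{1}{2}\right) \left(-45167\right) = \frac{45167}{2} \approx 22584.0$)
$s - \left(1795090 + 1384110\right) \left(-1455053 + 2477670\right) = \frac{45167}{2} - \left(1795090 + 1384110\right) \left(-1455053 + 2477670\right) = \frac{45167}{2} - 3179200 \cdot 1022617 = \frac{45167}{2} - 3251103966400 = - \frac{6502207887633}{2}$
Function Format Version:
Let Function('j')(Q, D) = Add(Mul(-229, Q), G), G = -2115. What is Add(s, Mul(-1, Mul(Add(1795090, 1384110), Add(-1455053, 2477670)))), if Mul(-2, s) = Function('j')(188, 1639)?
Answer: Rational(-6502207887633, 2) ≈ -3.2511e+12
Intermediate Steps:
Function('j')(Q, D) = Add(-2115, Mul(-229, Q)) (Function('j')(Q, D) = Add(Mul(-229, Q), -2115) = Add(-2115, Mul(-229, Q)))
s = Rational(45167, 2) (s = Mul(Rational(-1, 2), Add(-2115, Mul(-229, 188))) = Mul(Rational(-1, 2), Add(-2115, -43052)) = Mul(Rational(-1, 2), -45167) = Rational(45167, 2) ≈ 22584.)
Add(s, Mul(-1, Mul(Add(1795090, 1384110), Add(-1455053, 2477670)))) = Add(Rational(45167, 2), Mul(-1, Mul(Add(1795090, 1384110), Add(-1455053, 2477670)))) = Add(Rational(45167, 2), Mul(-1, Mul(3179200, 1022617))) = Add(Rational(45167, 2), Mul(-1, 3251103966400)) = Add(Rational(45167, 2), -3251103966400) = Rational(-6502207887633, 2)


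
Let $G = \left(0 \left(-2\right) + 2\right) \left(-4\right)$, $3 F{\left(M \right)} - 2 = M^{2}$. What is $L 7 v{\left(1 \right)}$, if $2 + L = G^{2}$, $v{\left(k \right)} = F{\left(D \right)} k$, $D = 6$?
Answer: $\frac{16492}{3} \approx 5497.3$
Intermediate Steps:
$F{\left(M \right)} = \frac{2}{3} + \frac{M^{2}}{3}$
$v{\left(k \right)} = \frac{38 k}{3}$ ($v{\left(k \right)} = \left(\frac{2}{3} + \frac{6^{2}}{3}\right) k = \left(\frac{2}{3} + \frac{1}{3} \cdot 36\right) k = \left(\frac{2}{3} + 12\right) k = \frac{38 k}{3}$)
$G = -8$ ($G = \left(0 + 2\right) \left(-4\right) = 2 \left(-4\right) = -8$)
$L = 62$ ($L = -2 + \left(-8\right)^{2} = -2 + 64 = 62$)
$L 7 v{\left(1 \right)} = 62 \cdot 7 \cdot \frac{38}{3} \cdot 1 = 434 \cdot \frac{38}{3} = \frac{16492}{3}$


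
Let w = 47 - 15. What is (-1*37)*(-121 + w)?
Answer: 3293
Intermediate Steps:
w = 32
(-1*37)*(-121 + w) = (-1*37)*(-121 + 32) = -37*(-89) = 3293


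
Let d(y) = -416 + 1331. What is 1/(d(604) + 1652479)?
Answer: 1/1653394 ≈ 6.0482e-7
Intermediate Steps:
d(y) = 915
1/(d(604) + 1652479) = 1/(915 + 1652479) = 1/1653394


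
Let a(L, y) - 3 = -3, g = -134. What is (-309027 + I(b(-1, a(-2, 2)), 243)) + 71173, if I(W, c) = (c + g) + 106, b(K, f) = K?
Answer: -237639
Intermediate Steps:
a(L, y) = 0 (a(L, y) = 3 - 3 = 0)
I(W, c) = -28 + c (I(W, c) = (c - 134) + 106 = (-134 + c) + 106 = -28 + c)
(-309027 + I(b(-1, a(-2, 2)), 243)) + 71173 = (-309027 + (-28 + 243)) + 71173 = (-309027 + 215) + 71173 = -308812 + 71173 = -237639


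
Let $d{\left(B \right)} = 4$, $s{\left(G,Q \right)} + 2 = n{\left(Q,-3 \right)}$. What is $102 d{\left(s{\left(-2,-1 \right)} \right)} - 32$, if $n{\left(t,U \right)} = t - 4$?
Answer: $376$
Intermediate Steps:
$n{\left(t,U \right)} = -4 + t$
$s{\left(G,Q \right)} = -6 + Q$ ($s{\left(G,Q \right)} = -2 + \left(-4 + Q\right) = -6 + Q$)
$102 d{\left(s{\left(-2,-1 \right)} \right)} - 32 = 102 \cdot 4 - 32 = 408 - 32 = 376$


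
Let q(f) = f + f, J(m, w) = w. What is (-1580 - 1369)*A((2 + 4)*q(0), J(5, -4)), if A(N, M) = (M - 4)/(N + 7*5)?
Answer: 23592/35 ≈ 674.06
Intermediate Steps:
q(f) = 2*f
A(N, M) = (-4 + M)/(35 + N) (A(N, M) = (-4 + M)/(N + 35) = (-4 + M)/(35 + N))
(-1580 - 1369)*A((2 + 4)*q(0), J(5, -4)) = (-1580 - 1369)*((-4 - 4)/(35 + (2 + 4)*(2*0))) = -2949*(-8)/(35 + 6*0) = -2949*(-8)/(35 + 0) = -2949*(-8)/35 = -2949*(-8/35) = 23592/35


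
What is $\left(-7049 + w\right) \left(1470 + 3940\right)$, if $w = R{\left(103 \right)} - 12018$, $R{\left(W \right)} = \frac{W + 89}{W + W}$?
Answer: $- \frac{10624185050}{103} \approx -1.0315 \cdot 10^{8}$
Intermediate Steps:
$R{\left(W \right)} = \frac{89 + W}{2 W}$
$w = - \frac{1237758}{103}$ ($w = \frac{89 + 103}{2 \cdot 103} - 12018 = \frac{1}{2} \cdot \frac{1}{103} \cdot 192 - 12018 = \frac{96}{103} - 12018 = - \frac{1237758}{103} \approx -12017.0$)
$\left(-7049 + w\right) \left(1470 + 3940\right) = \left(-7049 - \frac{1237758}{103}\right) \left(1470 + 3940\right) = \left(- \frac{1963805}{103}\right) 5410 = - \frac{10624185050}{103}$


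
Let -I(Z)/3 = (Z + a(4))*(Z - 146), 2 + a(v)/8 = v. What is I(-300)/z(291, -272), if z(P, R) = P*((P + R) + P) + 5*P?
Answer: -126664/30555 ≈ -4.1454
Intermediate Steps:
a(v) = -16 + 8*v
z(P, R) = 5*P + P*(R + 2*P) (z(P, R) = P*(R + 2*P) + 5*P = 5*P + P*(R + 2*P))
I(Z) = -3*(-146 + Z)*(16 + Z) (I(Z) = -3*(Z + (-16 + 8*4))*(Z - 146) = -3*(Z + (-16 + 32))*(-146 + Z) = -3*(Z + 16)*(-146 + Z) = -3*(16 + Z)*(-146 + Z) = -3*(-146 + Z)*(16 + Z))
I(-300)/z(291, -272) = (7008 - 3*(-300)² + 390*(-300))/((291*(5 - 272 + 2*291))) = (7008 - 3*90000 - 117000)/((291*(5 - 272 + 582))) = (7008 - 270000 - 117000)/((291*315)) = -379992/91665 = -379992*1/91665 = -126664/30555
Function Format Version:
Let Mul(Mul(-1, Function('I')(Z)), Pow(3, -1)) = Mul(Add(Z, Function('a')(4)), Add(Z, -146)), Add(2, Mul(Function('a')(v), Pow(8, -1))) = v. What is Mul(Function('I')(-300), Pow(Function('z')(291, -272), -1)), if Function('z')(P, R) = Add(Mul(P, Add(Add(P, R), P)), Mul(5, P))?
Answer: Rational(-126664, 30555) ≈ -4.1454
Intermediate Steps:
Function('a')(v) = Add(-16, Mul(8, v))
Function('z')(P, R) = Add(Mul(5, P), Mul(P, Add(R, Mul(2, P)))) (Function('z')(P, R) = Add(Mul(P, Add(R, Mul(2, P))), Mul(5, P)) = Add(Mul(5, P), Mul(P, Add(R, Mul(2, P)))))
Function('I')(Z) = Mul(-3, Add(-146, Z), Add(16, Z)) (Function('I')(Z) = Mul(-3, Mul(Add(Z, Add(-16, Mul(8, 4))), Add(Z, -146))) = Mul(-3, Mul(Add(Z, Add(-16, 32)), Add(-146, Z))) = Mul(-3, Mul(Add(Z, 16), Add(-146, Z))) = Mul(-3, Mul(Add(16, Z), Add(-146, Z))) = Mul(-3, Mul(Add(-146, Z), Add(16, Z))) = Mul(-3, Add(-146, Z), Add(16, Z)))
Mul(Function('I')(-300), Pow(Function('z')(291, -272), -1)) = Mul(Add(7008, Mul(-3, Pow(-300, 2)), Mul(390, -300)), Pow(Mul(291, Add(5, -272, Mul(2, 291))), -1)) = Mul(Add(7008, Mul(-3, 90000), -117000), Pow(Mul(291, Add(5, -272, 582)), -1)) = Mul(Add(7008, -270000, -117000), Pow(Mul(291, 315), -1)) = Mul(-379992, Pow(91665, -1)) = Mul(-379992, Rational(1, 91665)) = Rational(-126664, 30555)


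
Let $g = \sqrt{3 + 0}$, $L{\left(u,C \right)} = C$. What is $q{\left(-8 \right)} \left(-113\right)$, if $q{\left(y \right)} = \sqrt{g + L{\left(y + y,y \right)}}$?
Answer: $- 113 i \sqrt{8 - \sqrt{3}} \approx - 282.91 i$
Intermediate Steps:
$g = \sqrt{3} \approx 1.732$
$q{\left(y \right)} = \sqrt{y + \sqrt{3}}$ ($q{\left(y \right)} = \sqrt{\sqrt{3} + y} = \sqrt{y + \sqrt{3}}$)
$q{\left(-8 \right)} \left(-113\right) = \sqrt{-8 + \sqrt{3}} \left(-113\right) = - 113 \sqrt{-8 + \sqrt{3}}$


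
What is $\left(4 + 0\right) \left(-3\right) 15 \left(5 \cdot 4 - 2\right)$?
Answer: $-3240$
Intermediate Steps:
$\left(4 + 0\right) \left(-3\right) 15 \left(5 \cdot 4 - 2\right) = 4 \left(-3\right) 15 \left(20 - 2\right) = \left(-12\right) 15 \cdot 18 = \left(-180\right) 18 = -3240$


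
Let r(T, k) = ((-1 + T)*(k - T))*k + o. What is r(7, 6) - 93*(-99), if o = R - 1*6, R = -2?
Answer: 9163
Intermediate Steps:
o = -8 (o = -2 - 1*6 = -2 - 6 = -8)
r(T, k) = -8 + k*(-1 + T)*(k - T) (r(T, k) = ((-1 + T)*(k - T))*k - 8 = k*(-1 + T)*(k - T) - 8 = -8 + k*(-1 + T)*(k - T))
r(7, 6) - 93*(-99) = (-8 - 1*6² + 7*6 + 7*6² - 1*6*7²) - 93*(-99) = (-8 - 1*36 + 42 + 7*36 - 1*6*49) + 9207 = (-8 - 36 + 42 + 252 - 294) + 9207 = -44 + 9207 = 9163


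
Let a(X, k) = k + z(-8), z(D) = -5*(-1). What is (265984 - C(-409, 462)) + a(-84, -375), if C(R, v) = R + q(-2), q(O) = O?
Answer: 266025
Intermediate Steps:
z(D) = 5
C(R, v) = -2 + R (C(R, v) = R - 2 = -2 + R)
a(X, k) = 5 + k (a(X, k) = k + 5 = 5 + k)
(265984 - C(-409, 462)) + a(-84, -375) = (265984 - (-2 - 409)) + (5 - 375) = (265984 - 1*(-411)) - 370 = (265984 + 411) - 370 = 266395 - 370 = 266025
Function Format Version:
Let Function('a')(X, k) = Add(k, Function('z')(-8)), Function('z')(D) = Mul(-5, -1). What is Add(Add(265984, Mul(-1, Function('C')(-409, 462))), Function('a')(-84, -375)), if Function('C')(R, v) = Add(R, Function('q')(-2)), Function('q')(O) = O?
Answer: 266025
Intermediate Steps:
Function('z')(D) = 5
Function('C')(R, v) = Add(-2, R) (Function('C')(R, v) = Add(R, -2) = Add(-2, R))
Function('a')(X, k) = Add(5, k) (Function('a')(X, k) = Add(k, 5) = Add(5, k))
Add(Add(265984, Mul(-1, Function('C')(-409, 462))), Function('a')(-84, -375)) = Add(Add(265984, Mul(-1, Add(-2, -409))), Add(5, -375)) = Add(Add(265984, Mul(-1, -411)), -370) = Add(Add(265984, 411), -370) = Add(266395, -370) = 266025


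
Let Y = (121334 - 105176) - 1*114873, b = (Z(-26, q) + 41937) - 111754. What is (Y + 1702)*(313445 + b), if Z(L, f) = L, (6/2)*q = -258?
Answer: -23632560826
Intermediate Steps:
q = -86 (q = (⅓)*(-258) = -86)
b = -69843 (b = (-26 + 41937) - 111754 = 41911 - 111754 = -69843)
Y = -98715 (Y = 16158 - 114873 = -98715)
(Y + 1702)*(313445 + b) = (-98715 + 1702)*(313445 - 69843) = -97013*243602 = -23632560826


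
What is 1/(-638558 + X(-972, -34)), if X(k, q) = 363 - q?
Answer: -1/638161 ≈ -1.5670e-6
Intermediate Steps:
1/(-638558 + X(-972, -34)) = 1/(-638558 + (363 - 1*(-34))) = 1/(-638558 + (363 + 34)) = 1/(-638558 + 397) = 1/(-638161) = -1/638161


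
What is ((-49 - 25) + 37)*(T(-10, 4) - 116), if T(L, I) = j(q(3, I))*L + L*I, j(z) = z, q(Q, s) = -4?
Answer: 4292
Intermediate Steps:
T(L, I) = -4*L + I*L (T(L, I) = -4*L + L*I = -4*L + I*L)
((-49 - 25) + 37)*(T(-10, 4) - 116) = ((-49 - 25) + 37)*(-10*(-4 + 4) - 116) = (-74 + 37)*(-10*0 - 116) = -37*(0 - 116) = -37*(-116) = 4292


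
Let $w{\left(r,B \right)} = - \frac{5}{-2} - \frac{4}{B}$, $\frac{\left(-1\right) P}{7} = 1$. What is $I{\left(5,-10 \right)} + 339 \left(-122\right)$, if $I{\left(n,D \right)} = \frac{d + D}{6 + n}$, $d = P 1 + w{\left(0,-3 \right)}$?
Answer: $- \frac{2729707}{66} \approx -41359.0$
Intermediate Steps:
$P = -7$ ($P = \left(-7\right) 1 = -7$)
$w{\left(r,B \right)} = \frac{5}{2} - \frac{4}{B}$ ($w{\left(r,B \right)} = \left(-5\right) \left(- \frac{1}{2}\right) - \frac{4}{B} = \frac{5}{2} - \frac{4}{B}$)
$d = - \frac{19}{6}$ ($d = \left(-7\right) 1 + \left(\frac{5}{2} - \frac{4}{-3}\right) = -7 + \left(\frac{5}{2} - - \frac{4}{3}\right) = -7 + \left(\frac{5}{2} + \frac{4}{3}\right) = -7 + \frac{23}{6} = - \frac{19}{6} \approx -3.1667$)
$I{\left(n,D \right)} = \frac{- \frac{19}{6} + D}{6 + n}$
$I{\left(5,-10 \right)} + 339 \left(-122\right) = \frac{- \frac{19}{6} - 10}{6 + 5} + 339 \left(-122\right) = \frac{1}{11} \left(- \frac{79}{6}\right) - 41358 = - \frac{79}{66} - 41358 = - \frac{2729707}{66}$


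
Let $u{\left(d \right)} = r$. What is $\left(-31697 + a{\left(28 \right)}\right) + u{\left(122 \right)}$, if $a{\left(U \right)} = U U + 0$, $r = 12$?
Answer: $-30901$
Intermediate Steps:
$a{\left(U \right)} = U^{2}$ ($a{\left(U \right)} = U^{2} + 0 = U^{2}$)
$u{\left(d \right)} = 12$
$\left(-31697 + a{\left(28 \right)}\right) + u{\left(122 \right)} = \left(-31697 + 28^{2}\right) + 12 = \left(-31697 + 784\right) + 12 = -30913 + 12 = -30901$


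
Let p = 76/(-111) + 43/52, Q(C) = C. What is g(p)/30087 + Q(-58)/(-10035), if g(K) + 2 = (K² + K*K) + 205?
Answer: 7001089455803/558825740913960 ≈ 0.012528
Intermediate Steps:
p = 821/5772 (p = 76*(-1/111) + 43*(1/52) = -76/111 + 43/52 = 821/5772 ≈ 0.14224)
g(K) = 203 + 2*K² (g(K) = -2 + ((K² + K*K) + 205) = -2 + ((K² + K²) + 205) = -2 + (2*K² + 205) = -2 + (205 + 2*K²) = 203 + 2*K²)
g(p)/30087 + Q(-58)/(-10035) = (203 + 2*(821/5772)²)/30087 - 58/(-10035) = (203 + 2*(674041/33315984))*(1/30087) - 58*(-1/10035) = (203 + 674041/16657992)*(1/30087) + 58/10035 = (3382246417/16657992)*(1/30087) + 58/10035 = 3382246417/501189005304 + 58/10035 = 7001089455803/558825740913960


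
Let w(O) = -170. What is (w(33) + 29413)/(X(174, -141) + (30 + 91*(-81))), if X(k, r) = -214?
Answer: -29243/7555 ≈ -3.8707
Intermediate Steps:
(w(33) + 29413)/(X(174, -141) + (30 + 91*(-81))) = (-170 + 29413)/(-214 + (30 + 91*(-81))) = 29243/(-214 + (30 - 7371)) = 29243/(-214 - 7341) = 29243/(-7555) = 29243*(-1/7555) = -29243/7555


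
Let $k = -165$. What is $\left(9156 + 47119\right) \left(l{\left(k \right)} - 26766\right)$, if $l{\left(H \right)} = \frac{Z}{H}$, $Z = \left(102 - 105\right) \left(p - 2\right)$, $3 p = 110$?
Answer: $- \frac{49705298930}{33} \approx -1.5062 \cdot 10^{9}$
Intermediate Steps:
$p = \frac{110}{3}$ ($p = \frac{1}{3} \cdot 110 = \frac{110}{3} \approx 36.667$)
$Z = -104$ ($Z = \left(102 - 105\right) \left(\frac{110}{3} - 2\right) = \left(-3\right) \frac{104}{3} = -104$)
$l{\left(H \right)} = - \frac{104}{H}$
$\left(9156 + 47119\right) \left(l{\left(k \right)} - 26766\right) = \left(9156 + 47119\right) \left(- \frac{104}{-165} - 26766\right) = 56275 \left(\left(-104\right) \left(- \frac{1}{165}\right) - 26766\right) = 56275 \left(\frac{104}{165} - 26766\right) = 56275 \left(- \frac{4416286}{165}\right) = - \frac{49705298930}{33}$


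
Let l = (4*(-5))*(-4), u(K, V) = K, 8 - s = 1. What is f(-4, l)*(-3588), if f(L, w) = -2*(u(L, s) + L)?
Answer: -57408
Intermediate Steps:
s = 7 (s = 8 - 1*1 = 8 - 1 = 7)
l = 80 (l = -20*(-4) = 80)
f(L, w) = -4*L (f(L, w) = -2*(L + L) = -4*L)
f(-4, l)*(-3588) = -4*(-4)*(-3588) = 16*(-3588) = -57408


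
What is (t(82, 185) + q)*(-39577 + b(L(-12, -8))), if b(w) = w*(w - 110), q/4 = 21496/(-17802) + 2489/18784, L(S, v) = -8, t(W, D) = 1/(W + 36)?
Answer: 408872942296637/2466146664 ≈ 1.6579e+5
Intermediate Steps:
t(W, D) = 1/(36 + W)
q = -179735843/41799096 (q = 4*(21496/(-17802) + 2489/18784) = 4*(21496*(-1/17802) + 2489*(1/18784)) = 4*(-10748/8901 + 2489/18784) = 4*(-179735843/167196384) = -179735843/41799096 ≈ -4.3000)
b(w) = w*(-110 + w)
(t(82, 185) + q)*(-39577 + b(L(-12, -8))) = (1/(36 + 82) - 179735843/41799096)*(-39577 - 8*(-110 - 8)) = (1/118 - 179735843/41799096)*(-39577 - 8*(-118)) = (1/118 - 179735843/41799096)*(-39577 + 944) = -10583515189/2466146664*(-38633) = 408872942296637/2466146664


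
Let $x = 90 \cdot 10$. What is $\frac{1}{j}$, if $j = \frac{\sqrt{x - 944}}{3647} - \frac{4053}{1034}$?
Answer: $- \frac{55740218798418}{218486610669545} - \frac{7798423864 i \sqrt{11}}{218486610669545} \approx -0.25512 - 0.00011838 i$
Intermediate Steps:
$x = 900$
$j = - \frac{4053}{1034} + \frac{2 i \sqrt{11}}{3647}$ ($j = \frac{\sqrt{900 - 944}}{3647} - \frac{4053}{1034} = \sqrt{-44} \cdot \frac{1}{3647} - \frac{4053}{1034} = 2 i \sqrt{11} \cdot \frac{1}{3647} - \frac{4053}{1034} = \frac{2 i \sqrt{11}}{3647} - \frac{4053}{1034} = - \frac{4053}{1034} + \frac{2 i \sqrt{11}}{3647} \approx -3.9197 + 0.0018188 i$)
$\frac{1}{j} = \frac{1}{- \frac{4053}{1034} + \frac{2 i \sqrt{11}}{3647}}$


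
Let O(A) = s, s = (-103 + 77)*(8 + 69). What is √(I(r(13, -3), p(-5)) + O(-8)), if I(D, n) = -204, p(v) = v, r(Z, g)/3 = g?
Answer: I*√2206 ≈ 46.968*I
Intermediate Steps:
r(Z, g) = 3*g
s = -2002 (s = -26*77 = -2002)
O(A) = -2002
√(I(r(13, -3), p(-5)) + O(-8)) = √(-204 - 2002) = √(-2206) = I*√2206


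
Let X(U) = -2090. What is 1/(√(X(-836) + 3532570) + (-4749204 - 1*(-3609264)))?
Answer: -56997/64972983656 - √220655/324864918280 ≈ -8.7869e-7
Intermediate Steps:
1/(√(X(-836) + 3532570) + (-4749204 - 1*(-3609264))) = 1/(√(-2090 + 3532570) + (-4749204 - 1*(-3609264))) = 1/(√3530480 + (-4749204 + 3609264)) = 1/(4*√220655 - 1139940) = 1/(-1139940 + 4*√220655)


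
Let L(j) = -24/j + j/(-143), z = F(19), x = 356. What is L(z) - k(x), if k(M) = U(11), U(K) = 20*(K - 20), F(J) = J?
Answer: 485267/2717 ≈ 178.60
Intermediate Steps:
z = 19
U(K) = -400 + 20*K (U(K) = 20*(-20 + K) = -400 + 20*K)
k(M) = -180 (k(M) = -400 + 20*11 = -400 + 220 = -180)
L(j) = -24/j - j/143 (L(j) = -24/j + j*(-1/143) = -24/j - j/143)
L(z) - k(x) = (-24/19 - 1/143*19) - 1*(-180) = (-24*1/19 - 19/143) + 180 = (-24/19 - 19/143) + 180 = -3793/2717 + 180 = 485267/2717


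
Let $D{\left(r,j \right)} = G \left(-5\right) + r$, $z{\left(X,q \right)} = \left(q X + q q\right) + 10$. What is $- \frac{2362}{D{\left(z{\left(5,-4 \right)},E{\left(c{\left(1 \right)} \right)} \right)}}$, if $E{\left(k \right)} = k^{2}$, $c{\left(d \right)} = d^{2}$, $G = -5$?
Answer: $- \frac{2362}{31} \approx -76.194$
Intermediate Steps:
$z{\left(X,q \right)} = 10 + q^{2} + X q$ ($z{\left(X,q \right)} = \left(X q + q^{2}\right) + 10 = \left(q^{2} + X q\right) + 10 = 10 + q^{2} + X q$)
$D{\left(r,j \right)} = 25 + r$ ($D{\left(r,j \right)} = \left(-5\right) \left(-5\right) + r = 25 + r$)
$- \frac{2362}{D{\left(z{\left(5,-4 \right)},E{\left(c{\left(1 \right)} \right)} \right)}} = - \frac{2362}{25 + \left(10 + \left(-4\right)^{2} + 5 \left(-4\right)\right)} = - \frac{2362}{25 + \left(10 + 16 - 20\right)} = - \frac{2362}{25 + 6} = - \frac{2362}{31}$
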